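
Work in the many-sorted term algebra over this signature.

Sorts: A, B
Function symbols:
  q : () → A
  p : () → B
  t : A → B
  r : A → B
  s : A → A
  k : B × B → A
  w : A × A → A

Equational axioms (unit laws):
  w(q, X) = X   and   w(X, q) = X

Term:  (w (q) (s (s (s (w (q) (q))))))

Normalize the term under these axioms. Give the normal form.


1. (w (q) (s (s (s (w (q) (q))))))  →  (s (s (s (w (q) (q)))))
2. (s (s (s (w (q) (q)))))  →  (s (s (s (q))))

normal form = (s (s (s (q))))


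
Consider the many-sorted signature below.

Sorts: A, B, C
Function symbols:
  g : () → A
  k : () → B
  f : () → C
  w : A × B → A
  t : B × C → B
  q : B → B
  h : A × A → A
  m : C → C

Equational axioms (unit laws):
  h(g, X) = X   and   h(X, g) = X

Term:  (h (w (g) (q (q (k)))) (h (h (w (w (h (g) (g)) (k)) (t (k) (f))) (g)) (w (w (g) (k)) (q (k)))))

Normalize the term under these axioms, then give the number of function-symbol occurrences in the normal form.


1. (h (w (g) (q (q (k)))) (h (h (w (w (h (g) (g)) (k)) (t (k) (f))) (g)) (w (w (g) (k)) (q (k)))))  →  (h (w (g) (q (q (k)))) (h (w (w (h (g) (g)) (k)) (t (k) (f))) (w (w (g) (k)) (q (k)))))
2. (h (w (g) (q (q (k)))) (h (w (w (h (g) (g)) (k)) (t (k) (f))) (w (w (g) (k)) (q (k)))))  →  (h (w (g) (q (q (k)))) (h (w (w (g) (k)) (t (k) (f))) (w (w (g) (k)) (q (k)))))
normal form: (h (w (g) (q (q (k)))) (h (w (w (g) (k)) (t (k) (f))) (w (w (g) (k)) (q (k)))))

size = 20


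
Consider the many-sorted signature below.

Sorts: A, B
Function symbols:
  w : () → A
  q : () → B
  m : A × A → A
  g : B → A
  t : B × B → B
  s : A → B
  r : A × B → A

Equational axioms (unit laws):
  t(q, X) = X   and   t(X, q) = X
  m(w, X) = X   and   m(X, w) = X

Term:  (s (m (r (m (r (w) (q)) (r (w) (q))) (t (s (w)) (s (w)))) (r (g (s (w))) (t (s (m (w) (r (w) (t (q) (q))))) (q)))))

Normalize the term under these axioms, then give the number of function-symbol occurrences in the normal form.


size = 23

1. (s (m (r (m (r (w) (q)) (r (w) (q))) (t (s (w)) (s (w)))) (r (g (s (w))) (t (s (m (w) (r (w) (t (q) (q))))) (q)))))  →  (s (m (r (m (r (w) (q)) (r (w) (q))) (t (s (w)) (s (w)))) (r (g (s (w))) (s (m (w) (r (w) (t (q) (q))))))))
2. (s (m (r (m (r (w) (q)) (r (w) (q))) (t (s (w)) (s (w)))) (r (g (s (w))) (s (m (w) (r (w) (t (q) (q))))))))  →  (s (m (r (m (r (w) (q)) (r (w) (q))) (t (s (w)) (s (w)))) (r (g (s (w))) (s (r (w) (t (q) (q)))))))
3. (s (m (r (m (r (w) (q)) (r (w) (q))) (t (s (w)) (s (w)))) (r (g (s (w))) (s (r (w) (t (q) (q)))))))  →  (s (m (r (m (r (w) (q)) (r (w) (q))) (t (s (w)) (s (w)))) (r (g (s (w))) (s (r (w) (q))))))
normal form: (s (m (r (m (r (w) (q)) (r (w) (q))) (t (s (w)) (s (w)))) (r (g (s (w))) (s (r (w) (q))))))


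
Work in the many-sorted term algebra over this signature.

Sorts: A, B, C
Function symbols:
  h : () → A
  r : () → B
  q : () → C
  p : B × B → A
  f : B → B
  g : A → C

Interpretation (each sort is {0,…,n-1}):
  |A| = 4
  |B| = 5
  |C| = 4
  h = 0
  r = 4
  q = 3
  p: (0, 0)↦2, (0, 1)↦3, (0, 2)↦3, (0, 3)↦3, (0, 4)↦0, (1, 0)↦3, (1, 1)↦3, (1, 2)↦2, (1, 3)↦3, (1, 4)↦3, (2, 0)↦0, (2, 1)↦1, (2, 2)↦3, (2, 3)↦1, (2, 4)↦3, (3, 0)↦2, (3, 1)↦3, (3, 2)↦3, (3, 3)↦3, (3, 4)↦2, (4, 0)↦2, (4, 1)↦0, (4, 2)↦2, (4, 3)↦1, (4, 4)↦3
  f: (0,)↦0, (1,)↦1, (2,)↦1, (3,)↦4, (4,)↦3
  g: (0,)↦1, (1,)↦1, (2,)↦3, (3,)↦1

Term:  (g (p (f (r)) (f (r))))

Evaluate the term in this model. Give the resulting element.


value = 1

  r = 4
  (f (r)) = f(4,) = 3
  r = 4
  (f (r)) = f(4,) = 3
  (p (f (r)) (f (r))) = p(3, 3) = 3
  (g (p (f (r)) (f (r)))) = g(3,) = 1


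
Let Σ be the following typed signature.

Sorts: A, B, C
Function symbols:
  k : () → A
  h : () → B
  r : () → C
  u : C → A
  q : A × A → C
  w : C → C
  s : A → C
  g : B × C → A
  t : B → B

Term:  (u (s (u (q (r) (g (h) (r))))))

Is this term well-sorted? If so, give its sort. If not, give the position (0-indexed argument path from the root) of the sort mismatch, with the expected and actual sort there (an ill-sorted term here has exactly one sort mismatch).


        (r) : C
          (h) : B
          (r) : C
        (g (h) (r)) : A
      (q (r) (g (h) (r))) : ✗ arg 0 at [0, 0, 0, 0] has sort C, expected A

ill-sorted at position [0, 0, 0, 0]: expected A, got C


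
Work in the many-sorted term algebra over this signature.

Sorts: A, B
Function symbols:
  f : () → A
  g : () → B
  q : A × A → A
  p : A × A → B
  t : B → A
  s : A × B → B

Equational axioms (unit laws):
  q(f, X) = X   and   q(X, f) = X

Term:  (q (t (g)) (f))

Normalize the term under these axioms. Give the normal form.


1. (q (t (g)) (f))  →  (t (g))

normal form = (t (g))


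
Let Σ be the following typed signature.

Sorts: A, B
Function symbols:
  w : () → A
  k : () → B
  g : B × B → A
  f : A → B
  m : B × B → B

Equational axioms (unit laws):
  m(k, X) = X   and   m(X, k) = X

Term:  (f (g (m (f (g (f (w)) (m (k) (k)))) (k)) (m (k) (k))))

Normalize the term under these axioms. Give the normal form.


normal form = (f (g (f (g (f (w)) (k))) (k)))

1. (f (g (m (f (g (f (w)) (m (k) (k)))) (k)) (m (k) (k))))  →  (f (g (f (g (f (w)) (m (k) (k)))) (m (k) (k))))
2. (f (g (f (g (f (w)) (m (k) (k)))) (m (k) (k))))  →  (f (g (f (g (f (w)) (k))) (m (k) (k))))
3. (f (g (f (g (f (w)) (k))) (m (k) (k))))  →  (f (g (f (g (f (w)) (k))) (k)))


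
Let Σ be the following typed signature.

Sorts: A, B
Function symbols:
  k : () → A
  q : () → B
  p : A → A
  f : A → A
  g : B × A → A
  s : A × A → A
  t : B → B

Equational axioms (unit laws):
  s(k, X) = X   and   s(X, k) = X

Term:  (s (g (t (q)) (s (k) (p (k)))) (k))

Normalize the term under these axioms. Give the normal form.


1. (s (g (t (q)) (s (k) (p (k)))) (k))  →  (g (t (q)) (s (k) (p (k))))
2. (g (t (q)) (s (k) (p (k))))  →  (g (t (q)) (p (k)))

normal form = (g (t (q)) (p (k)))


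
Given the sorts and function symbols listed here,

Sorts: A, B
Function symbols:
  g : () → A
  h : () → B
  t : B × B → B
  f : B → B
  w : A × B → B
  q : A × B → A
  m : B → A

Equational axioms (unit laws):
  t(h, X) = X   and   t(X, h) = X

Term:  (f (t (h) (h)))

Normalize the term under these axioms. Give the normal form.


1. (f (t (h) (h)))  →  (f (h))

normal form = (f (h))


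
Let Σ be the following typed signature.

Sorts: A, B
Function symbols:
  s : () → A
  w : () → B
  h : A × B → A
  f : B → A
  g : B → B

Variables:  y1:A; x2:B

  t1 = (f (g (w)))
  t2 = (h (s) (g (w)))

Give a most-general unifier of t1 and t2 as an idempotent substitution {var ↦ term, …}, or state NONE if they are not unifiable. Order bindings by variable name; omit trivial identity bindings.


NONE (not unifiable)

head clash or occurs-check failure — not unifiable


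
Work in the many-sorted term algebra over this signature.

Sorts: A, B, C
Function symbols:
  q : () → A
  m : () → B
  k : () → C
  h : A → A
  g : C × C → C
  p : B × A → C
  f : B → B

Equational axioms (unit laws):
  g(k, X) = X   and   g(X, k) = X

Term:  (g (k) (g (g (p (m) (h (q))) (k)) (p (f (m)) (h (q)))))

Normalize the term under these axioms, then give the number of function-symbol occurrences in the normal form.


1. (g (k) (g (g (p (m) (h (q))) (k)) (p (f (m)) (h (q)))))  →  (g (g (p (m) (h (q))) (k)) (p (f (m)) (h (q))))
2. (g (g (p (m) (h (q))) (k)) (p (f (m)) (h (q))))  →  (g (p (m) (h (q))) (p (f (m)) (h (q))))
normal form: (g (p (m) (h (q))) (p (f (m)) (h (q))))

size = 10


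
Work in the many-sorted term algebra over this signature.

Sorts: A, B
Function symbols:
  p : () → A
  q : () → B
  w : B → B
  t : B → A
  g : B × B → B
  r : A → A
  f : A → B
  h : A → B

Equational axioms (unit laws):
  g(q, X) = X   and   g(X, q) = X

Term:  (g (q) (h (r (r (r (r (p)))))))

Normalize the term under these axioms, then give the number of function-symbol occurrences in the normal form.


size = 6

1. (g (q) (h (r (r (r (r (p)))))))  →  (h (r (r (r (r (p))))))
normal form: (h (r (r (r (r (p))))))


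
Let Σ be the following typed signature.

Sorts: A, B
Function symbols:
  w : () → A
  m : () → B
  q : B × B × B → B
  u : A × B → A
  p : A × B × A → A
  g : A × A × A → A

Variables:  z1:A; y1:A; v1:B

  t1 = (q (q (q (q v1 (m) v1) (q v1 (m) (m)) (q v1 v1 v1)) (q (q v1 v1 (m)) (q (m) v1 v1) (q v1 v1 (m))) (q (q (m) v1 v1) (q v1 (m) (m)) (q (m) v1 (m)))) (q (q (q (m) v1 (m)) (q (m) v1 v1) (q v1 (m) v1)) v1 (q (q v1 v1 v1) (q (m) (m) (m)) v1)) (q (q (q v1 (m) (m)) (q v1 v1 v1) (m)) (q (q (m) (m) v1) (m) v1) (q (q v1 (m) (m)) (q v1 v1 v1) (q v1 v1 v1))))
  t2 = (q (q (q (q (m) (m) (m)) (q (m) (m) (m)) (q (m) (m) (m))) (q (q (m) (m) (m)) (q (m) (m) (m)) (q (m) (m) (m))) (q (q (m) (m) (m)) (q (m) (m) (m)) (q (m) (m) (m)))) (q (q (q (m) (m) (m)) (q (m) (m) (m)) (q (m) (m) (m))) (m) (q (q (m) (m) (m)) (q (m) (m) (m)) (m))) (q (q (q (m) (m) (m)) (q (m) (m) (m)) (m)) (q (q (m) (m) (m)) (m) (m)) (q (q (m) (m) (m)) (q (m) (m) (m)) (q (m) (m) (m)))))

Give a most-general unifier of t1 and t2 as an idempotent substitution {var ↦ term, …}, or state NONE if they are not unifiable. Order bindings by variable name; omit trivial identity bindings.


{v1 ↦ (m)}


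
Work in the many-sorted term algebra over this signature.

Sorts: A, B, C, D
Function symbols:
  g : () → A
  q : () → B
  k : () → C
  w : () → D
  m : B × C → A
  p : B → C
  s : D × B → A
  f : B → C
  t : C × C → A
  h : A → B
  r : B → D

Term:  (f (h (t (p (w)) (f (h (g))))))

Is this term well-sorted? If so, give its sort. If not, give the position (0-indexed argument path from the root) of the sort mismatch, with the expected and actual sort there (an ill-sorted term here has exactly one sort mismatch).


        (w) : D
      (p (w)) : ✗ arg 0 at [0, 0, 0, 0] has sort D, expected B
          (g) : A
        (h (g)) : B
      (f (h (g))) : C

ill-sorted at position [0, 0, 0, 0]: expected B, got D


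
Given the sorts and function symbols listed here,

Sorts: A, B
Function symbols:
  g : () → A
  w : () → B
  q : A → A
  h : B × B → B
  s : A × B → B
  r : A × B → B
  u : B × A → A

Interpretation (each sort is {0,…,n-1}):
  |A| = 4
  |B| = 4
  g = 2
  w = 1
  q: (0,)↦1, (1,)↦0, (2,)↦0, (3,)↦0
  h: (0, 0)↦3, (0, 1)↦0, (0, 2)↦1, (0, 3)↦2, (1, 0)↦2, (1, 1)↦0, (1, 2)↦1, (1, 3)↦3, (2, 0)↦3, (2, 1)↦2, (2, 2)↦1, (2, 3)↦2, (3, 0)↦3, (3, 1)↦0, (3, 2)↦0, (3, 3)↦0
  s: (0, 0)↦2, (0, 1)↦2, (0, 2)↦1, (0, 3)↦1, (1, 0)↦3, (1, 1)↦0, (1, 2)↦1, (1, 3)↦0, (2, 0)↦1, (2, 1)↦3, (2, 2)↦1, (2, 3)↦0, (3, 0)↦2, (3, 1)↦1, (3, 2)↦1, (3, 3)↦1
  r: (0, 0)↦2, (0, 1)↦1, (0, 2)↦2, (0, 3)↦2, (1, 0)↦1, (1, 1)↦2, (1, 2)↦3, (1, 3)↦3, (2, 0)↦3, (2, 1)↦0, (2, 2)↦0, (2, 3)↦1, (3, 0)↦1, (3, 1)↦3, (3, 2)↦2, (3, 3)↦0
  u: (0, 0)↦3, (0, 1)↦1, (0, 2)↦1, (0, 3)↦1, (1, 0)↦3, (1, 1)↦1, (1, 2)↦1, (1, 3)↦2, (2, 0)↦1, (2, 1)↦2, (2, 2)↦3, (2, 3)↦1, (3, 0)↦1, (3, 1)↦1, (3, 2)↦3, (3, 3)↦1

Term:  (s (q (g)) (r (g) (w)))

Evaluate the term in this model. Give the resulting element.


value = 2

  g = 2
  (q (g)) = q(2,) = 0
  g = 2
  w = 1
  (r (g) (w)) = r(2, 1) = 0
  (s (q (g)) (r (g) (w))) = s(0, 0) = 2


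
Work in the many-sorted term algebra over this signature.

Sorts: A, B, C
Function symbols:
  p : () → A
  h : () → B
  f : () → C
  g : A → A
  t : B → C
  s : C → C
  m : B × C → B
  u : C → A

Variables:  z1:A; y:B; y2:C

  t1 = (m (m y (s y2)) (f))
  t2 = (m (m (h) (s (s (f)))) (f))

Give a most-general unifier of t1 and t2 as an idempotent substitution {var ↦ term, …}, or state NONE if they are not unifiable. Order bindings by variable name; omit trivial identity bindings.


{y ↦ (h), y2 ↦ (s (f))}


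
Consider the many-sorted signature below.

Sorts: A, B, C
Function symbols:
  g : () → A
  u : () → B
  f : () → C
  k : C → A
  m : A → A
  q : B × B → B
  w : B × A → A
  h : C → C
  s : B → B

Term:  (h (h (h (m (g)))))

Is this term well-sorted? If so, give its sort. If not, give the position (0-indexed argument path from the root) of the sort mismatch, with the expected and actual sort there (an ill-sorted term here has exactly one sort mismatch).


        (g) : A
      (m (g)) : A
    (h (m (g))) : ✗ arg 0 at [0, 0, 0] has sort A, expected C

ill-sorted at position [0, 0, 0]: expected C, got A


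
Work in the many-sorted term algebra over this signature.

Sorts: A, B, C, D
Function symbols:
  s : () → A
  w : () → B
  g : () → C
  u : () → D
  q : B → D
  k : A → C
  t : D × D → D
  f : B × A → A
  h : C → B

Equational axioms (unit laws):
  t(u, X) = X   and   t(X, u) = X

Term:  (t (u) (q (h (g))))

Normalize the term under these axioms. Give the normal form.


1. (t (u) (q (h (g))))  →  (q (h (g)))

normal form = (q (h (g)))


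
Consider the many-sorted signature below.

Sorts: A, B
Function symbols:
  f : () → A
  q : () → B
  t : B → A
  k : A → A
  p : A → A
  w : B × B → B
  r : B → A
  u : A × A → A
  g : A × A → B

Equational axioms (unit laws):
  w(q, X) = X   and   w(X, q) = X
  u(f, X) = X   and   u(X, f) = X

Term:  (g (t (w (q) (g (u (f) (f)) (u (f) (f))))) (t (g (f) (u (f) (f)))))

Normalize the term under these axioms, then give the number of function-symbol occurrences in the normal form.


size = 9

1. (g (t (w (q) (g (u (f) (f)) (u (f) (f))))) (t (g (f) (u (f) (f)))))  →  (g (t (g (u (f) (f)) (u (f) (f)))) (t (g (f) (u (f) (f)))))
2. (g (t (g (u (f) (f)) (u (f) (f)))) (t (g (f) (u (f) (f)))))  →  (g (t (g (f) (u (f) (f)))) (t (g (f) (u (f) (f)))))
3. (g (t (g (f) (u (f) (f)))) (t (g (f) (u (f) (f)))))  →  (g (t (g (f) (f))) (t (g (f) (u (f) (f)))))
4. (g (t (g (f) (f))) (t (g (f) (u (f) (f)))))  →  (g (t (g (f) (f))) (t (g (f) (f))))
normal form: (g (t (g (f) (f))) (t (g (f) (f))))


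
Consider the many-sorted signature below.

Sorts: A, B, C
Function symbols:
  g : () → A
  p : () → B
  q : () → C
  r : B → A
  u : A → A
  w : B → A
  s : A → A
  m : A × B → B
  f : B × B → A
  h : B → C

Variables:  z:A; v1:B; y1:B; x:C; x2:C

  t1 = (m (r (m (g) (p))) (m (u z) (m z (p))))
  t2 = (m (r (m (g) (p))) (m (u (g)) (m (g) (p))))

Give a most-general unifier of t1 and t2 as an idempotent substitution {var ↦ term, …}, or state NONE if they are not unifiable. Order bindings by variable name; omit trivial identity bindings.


{z ↦ (g)}


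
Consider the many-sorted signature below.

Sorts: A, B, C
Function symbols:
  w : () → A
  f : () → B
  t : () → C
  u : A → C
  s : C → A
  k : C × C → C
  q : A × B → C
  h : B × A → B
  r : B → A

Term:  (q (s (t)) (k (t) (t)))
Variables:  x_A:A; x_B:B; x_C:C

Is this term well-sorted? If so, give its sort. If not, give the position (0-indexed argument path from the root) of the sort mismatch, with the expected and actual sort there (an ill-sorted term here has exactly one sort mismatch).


ill-sorted at position [1]: expected B, got C

    (t) : C
  (s (t)) : A
    (t) : C
    (t) : C
  (k (t) (t)) : C
(q (s (t)) (k (t) (t))) : ✗ arg 1 at [1] has sort C, expected B


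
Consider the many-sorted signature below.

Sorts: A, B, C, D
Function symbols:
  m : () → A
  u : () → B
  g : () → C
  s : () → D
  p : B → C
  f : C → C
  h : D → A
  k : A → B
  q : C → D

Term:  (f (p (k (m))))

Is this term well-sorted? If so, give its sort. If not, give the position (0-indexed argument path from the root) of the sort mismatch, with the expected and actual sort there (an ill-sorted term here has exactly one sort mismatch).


well-sorted; sort = C

      (m) : A
    (k (m)) : B
  (p (k (m))) : C
(f (p (k (m)))) : C


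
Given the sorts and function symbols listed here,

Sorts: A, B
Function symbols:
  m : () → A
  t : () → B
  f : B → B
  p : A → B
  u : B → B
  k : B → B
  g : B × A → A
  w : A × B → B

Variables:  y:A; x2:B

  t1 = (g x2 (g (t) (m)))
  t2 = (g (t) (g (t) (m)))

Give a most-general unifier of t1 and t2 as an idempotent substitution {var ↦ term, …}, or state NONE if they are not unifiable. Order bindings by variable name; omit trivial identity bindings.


{x2 ↦ (t)}


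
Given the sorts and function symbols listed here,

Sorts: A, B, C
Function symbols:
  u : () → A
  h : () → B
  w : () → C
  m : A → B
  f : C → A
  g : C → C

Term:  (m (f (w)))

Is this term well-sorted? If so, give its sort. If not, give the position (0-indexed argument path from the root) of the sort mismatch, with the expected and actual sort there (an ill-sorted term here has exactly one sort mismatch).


    (w) : C
  (f (w)) : A
(m (f (w))) : B

well-sorted; sort = B


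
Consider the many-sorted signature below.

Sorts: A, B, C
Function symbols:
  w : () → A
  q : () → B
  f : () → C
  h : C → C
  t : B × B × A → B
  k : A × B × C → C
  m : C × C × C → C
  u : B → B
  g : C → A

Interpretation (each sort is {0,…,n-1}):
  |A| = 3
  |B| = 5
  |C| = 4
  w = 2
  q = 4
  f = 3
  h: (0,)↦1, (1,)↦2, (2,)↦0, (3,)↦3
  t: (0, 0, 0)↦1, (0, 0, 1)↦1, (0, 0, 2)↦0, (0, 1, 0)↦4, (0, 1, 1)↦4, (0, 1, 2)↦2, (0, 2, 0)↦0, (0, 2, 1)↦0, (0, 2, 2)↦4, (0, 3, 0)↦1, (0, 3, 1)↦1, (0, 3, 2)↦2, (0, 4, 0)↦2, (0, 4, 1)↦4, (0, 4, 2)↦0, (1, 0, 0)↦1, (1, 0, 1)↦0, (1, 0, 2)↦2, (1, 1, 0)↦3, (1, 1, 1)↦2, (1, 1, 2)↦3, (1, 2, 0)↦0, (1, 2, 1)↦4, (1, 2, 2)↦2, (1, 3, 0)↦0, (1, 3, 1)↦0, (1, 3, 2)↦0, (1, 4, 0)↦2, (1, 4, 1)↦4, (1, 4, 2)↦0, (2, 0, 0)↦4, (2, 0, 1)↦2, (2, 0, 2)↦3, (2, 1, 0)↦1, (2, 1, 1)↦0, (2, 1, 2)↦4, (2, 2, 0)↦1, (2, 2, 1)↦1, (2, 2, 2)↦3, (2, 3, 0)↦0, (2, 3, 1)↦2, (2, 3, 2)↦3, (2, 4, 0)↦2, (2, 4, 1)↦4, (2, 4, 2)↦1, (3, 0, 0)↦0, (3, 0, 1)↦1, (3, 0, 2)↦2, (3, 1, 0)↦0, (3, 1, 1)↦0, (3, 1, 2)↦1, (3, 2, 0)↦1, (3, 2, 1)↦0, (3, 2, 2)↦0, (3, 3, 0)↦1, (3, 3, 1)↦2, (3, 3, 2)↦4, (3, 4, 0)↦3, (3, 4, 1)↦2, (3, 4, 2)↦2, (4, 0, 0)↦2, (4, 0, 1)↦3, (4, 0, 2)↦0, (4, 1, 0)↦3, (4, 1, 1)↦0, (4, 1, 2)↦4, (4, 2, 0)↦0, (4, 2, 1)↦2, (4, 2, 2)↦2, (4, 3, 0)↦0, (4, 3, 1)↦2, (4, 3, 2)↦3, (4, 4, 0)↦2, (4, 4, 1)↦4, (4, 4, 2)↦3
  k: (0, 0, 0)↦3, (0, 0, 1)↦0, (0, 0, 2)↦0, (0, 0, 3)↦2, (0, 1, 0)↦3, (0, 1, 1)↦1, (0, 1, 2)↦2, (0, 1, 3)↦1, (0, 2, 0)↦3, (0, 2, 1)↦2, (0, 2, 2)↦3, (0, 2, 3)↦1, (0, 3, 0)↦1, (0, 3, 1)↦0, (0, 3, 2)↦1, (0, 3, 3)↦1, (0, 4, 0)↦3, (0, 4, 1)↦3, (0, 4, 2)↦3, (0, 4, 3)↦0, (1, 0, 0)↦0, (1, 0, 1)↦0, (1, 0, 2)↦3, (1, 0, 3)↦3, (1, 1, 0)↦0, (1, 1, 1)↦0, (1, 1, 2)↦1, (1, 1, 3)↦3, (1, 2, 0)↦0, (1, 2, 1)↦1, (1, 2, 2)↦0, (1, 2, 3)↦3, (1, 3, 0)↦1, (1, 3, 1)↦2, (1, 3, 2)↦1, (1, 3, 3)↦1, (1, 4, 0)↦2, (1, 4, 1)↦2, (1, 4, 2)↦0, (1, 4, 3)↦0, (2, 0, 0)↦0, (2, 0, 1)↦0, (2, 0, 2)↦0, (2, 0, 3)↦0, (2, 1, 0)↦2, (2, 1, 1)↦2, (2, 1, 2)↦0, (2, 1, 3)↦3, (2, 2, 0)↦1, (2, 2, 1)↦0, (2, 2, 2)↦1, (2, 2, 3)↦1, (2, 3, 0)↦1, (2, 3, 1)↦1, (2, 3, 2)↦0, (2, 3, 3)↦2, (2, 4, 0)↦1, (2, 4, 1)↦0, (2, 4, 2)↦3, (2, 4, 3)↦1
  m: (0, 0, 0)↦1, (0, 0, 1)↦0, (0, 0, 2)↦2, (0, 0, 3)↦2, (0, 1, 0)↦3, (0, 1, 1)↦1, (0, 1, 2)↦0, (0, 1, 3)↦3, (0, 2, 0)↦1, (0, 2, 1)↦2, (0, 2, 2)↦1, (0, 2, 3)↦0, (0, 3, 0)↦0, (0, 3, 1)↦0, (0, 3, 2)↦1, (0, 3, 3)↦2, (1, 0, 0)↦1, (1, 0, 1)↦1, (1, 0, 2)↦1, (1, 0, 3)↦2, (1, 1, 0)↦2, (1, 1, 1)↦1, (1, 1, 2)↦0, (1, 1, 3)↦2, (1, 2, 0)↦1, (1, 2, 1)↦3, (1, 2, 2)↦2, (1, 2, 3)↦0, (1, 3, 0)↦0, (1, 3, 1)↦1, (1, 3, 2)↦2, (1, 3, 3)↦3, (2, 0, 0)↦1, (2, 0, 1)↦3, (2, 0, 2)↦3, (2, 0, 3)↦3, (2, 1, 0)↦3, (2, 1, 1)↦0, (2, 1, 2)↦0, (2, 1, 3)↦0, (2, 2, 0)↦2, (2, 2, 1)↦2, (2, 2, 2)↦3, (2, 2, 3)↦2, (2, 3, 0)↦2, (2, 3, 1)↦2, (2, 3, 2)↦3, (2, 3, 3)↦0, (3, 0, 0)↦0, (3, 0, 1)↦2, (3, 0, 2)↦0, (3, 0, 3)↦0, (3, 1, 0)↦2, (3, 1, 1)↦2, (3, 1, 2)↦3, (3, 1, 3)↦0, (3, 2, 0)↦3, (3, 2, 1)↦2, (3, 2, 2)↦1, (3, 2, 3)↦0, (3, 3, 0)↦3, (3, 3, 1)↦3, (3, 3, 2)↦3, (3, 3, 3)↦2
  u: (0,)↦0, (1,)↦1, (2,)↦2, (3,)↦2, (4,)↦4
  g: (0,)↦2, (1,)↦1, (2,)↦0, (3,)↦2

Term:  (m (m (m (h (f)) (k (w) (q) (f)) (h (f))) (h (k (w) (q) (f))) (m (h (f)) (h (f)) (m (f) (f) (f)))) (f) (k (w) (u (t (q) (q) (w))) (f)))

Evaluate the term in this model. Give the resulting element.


  f = 3
  (h (f)) = h(3,) = 3
  w = 2
  q = 4
  f = 3
  (k (w) (q) (f)) = k(2, 4, 3) = 1
  f = 3
  (h (f)) = h(3,) = 3
  (m (h (f)) (k (w) (q) (f)) (h (f))) = m(3, 1, 3) = 0
  w = 2
  q = 4
  f = 3
  (k (w) (q) (f)) = k(2, 4, 3) = 1
  (h (k (w) (q) (f))) = h(1,) = 2
  f = 3
  (h (f)) = h(3,) = 3
  f = 3
  (h (f)) = h(3,) = 3
  f = 3
  f = 3
  f = 3
  (m (f) (f) (f)) = m(3, 3, 3) = 2
  (m (h (f)) (h (f)) (m (f) (f) (f))) = m(3, 3, 2) = 3
  (m (m (h (f)) (k (w) (q) (f)) (h (f))) (h (k (w) (q) (f))) (m (h (f)) (h (f)) (m (f) (f) (f)))) = m(0, 2, 3) = 0
  f = 3
  w = 2
  q = 4
  q = 4
  w = 2
  (t (q) (q) (w)) = t(4, 4, 2) = 3
  (u (t (q) (q) (w))) = u(3,) = 2
  f = 3
  (k (w) (u (t (q) (q) (w))) (f)) = k(2, 2, 3) = 1
  (m (m (m (h (f)) (k (w) (q) (f)) (h (f))) (h (k (w) (q) (f))) (m (h (f)) (h (f)) (m (f) (f) (f)))) (f) (k (w) (u (t (q) (q) (w))) (f))) = m(0, 3, 1) = 0

value = 0


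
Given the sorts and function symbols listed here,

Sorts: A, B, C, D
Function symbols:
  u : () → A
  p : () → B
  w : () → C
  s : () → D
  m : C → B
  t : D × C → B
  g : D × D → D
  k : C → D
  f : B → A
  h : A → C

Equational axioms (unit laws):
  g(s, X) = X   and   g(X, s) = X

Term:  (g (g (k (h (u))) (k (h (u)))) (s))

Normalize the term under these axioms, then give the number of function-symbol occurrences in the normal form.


size = 7

1. (g (g (k (h (u))) (k (h (u)))) (s))  →  (g (k (h (u))) (k (h (u))))
normal form: (g (k (h (u))) (k (h (u))))


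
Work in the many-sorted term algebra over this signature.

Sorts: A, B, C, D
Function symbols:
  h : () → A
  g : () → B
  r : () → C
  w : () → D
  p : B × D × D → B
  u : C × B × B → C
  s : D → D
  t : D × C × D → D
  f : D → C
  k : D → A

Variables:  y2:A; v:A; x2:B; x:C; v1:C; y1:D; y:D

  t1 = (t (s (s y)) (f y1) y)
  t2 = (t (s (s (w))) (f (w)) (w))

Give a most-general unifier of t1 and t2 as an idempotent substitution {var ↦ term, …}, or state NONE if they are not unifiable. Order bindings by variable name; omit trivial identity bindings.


{y ↦ (w), y1 ↦ (w)}


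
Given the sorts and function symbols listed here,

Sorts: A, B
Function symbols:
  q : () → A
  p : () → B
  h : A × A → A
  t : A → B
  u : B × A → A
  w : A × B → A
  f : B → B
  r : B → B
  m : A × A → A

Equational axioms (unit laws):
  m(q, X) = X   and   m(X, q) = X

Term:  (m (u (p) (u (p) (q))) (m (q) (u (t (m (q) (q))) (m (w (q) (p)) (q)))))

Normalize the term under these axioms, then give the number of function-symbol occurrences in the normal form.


size = 12

1. (m (u (p) (u (p) (q))) (m (q) (u (t (m (q) (q))) (m (w (q) (p)) (q)))))  →  (m (u (p) (u (p) (q))) (u (t (m (q) (q))) (m (w (q) (p)) (q))))
2. (m (u (p) (u (p) (q))) (u (t (m (q) (q))) (m (w (q) (p)) (q))))  →  (m (u (p) (u (p) (q))) (u (t (q)) (m (w (q) (p)) (q))))
3. (m (u (p) (u (p) (q))) (u (t (q)) (m (w (q) (p)) (q))))  →  (m (u (p) (u (p) (q))) (u (t (q)) (w (q) (p))))
normal form: (m (u (p) (u (p) (q))) (u (t (q)) (w (q) (p))))


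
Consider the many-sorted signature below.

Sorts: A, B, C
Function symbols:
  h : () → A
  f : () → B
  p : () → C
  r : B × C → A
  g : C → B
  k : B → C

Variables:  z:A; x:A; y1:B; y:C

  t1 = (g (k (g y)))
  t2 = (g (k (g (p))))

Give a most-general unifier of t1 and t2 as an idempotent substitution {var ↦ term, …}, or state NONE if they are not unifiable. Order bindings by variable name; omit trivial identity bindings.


{y ↦ (p)}


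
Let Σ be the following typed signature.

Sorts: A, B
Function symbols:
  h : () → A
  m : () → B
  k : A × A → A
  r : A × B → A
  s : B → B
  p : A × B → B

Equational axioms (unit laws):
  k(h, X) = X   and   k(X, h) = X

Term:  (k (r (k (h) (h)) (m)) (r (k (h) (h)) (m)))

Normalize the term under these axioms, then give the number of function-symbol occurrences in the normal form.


1. (k (r (k (h) (h)) (m)) (r (k (h) (h)) (m)))  →  (k (r (h) (m)) (r (k (h) (h)) (m)))
2. (k (r (h) (m)) (r (k (h) (h)) (m)))  →  (k (r (h) (m)) (r (h) (m)))
normal form: (k (r (h) (m)) (r (h) (m)))

size = 7


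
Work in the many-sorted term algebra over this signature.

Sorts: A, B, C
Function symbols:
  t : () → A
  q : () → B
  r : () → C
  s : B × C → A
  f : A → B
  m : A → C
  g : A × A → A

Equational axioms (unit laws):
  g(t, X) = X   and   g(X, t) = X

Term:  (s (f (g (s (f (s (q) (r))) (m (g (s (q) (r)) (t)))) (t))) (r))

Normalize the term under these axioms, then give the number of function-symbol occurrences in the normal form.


size = 12

1. (s (f (g (s (f (s (q) (r))) (m (g (s (q) (r)) (t)))) (t))) (r))  →  (s (f (s (f (s (q) (r))) (m (g (s (q) (r)) (t))))) (r))
2. (s (f (s (f (s (q) (r))) (m (g (s (q) (r)) (t))))) (r))  →  (s (f (s (f (s (q) (r))) (m (s (q) (r))))) (r))
normal form: (s (f (s (f (s (q) (r))) (m (s (q) (r))))) (r))


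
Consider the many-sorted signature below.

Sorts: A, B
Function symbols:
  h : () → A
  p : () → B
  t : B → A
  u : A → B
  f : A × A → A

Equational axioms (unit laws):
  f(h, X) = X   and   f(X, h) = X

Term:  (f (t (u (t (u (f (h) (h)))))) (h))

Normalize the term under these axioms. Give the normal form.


1. (f (t (u (t (u (f (h) (h)))))) (h))  →  (t (u (t (u (f (h) (h))))))
2. (t (u (t (u (f (h) (h))))))  →  (t (u (t (u (h)))))

normal form = (t (u (t (u (h)))))


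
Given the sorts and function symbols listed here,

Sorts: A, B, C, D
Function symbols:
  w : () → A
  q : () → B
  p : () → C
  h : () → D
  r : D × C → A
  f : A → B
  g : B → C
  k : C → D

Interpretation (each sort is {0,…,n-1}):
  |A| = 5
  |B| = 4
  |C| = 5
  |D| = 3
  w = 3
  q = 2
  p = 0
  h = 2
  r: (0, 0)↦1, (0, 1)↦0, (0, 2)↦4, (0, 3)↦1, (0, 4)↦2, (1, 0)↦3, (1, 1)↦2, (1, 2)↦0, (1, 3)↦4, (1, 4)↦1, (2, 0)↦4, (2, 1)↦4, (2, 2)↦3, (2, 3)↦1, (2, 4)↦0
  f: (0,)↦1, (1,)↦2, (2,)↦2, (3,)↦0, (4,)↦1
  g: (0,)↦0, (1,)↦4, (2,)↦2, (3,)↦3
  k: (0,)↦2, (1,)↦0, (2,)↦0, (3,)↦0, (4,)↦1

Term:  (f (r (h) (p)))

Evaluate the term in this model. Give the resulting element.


value = 1

  h = 2
  p = 0
  (r (h) (p)) = r(2, 0) = 4
  (f (r (h) (p))) = f(4,) = 1


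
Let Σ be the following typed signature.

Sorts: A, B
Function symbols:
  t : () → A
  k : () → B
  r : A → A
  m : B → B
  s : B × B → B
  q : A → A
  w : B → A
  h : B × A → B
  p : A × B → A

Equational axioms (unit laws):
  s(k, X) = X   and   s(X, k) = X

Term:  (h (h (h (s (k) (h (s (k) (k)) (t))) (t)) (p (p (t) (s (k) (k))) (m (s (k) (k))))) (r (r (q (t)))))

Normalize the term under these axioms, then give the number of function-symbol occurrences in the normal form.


1. (h (h (h (s (k) (h (s (k) (k)) (t))) (t)) (p (p (t) (s (k) (k))) (m (s (k) (k))))) (r (r (q (t)))))  →  (h (h (h (h (s (k) (k)) (t)) (t)) (p (p (t) (s (k) (k))) (m (s (k) (k))))) (r (r (q (t)))))
2. (h (h (h (h (s (k) (k)) (t)) (t)) (p (p (t) (s (k) (k))) (m (s (k) (k))))) (r (r (q (t)))))  →  (h (h (h (h (k) (t)) (t)) (p (p (t) (s (k) (k))) (m (s (k) (k))))) (r (r (q (t)))))
3. (h (h (h (h (k) (t)) (t)) (p (p (t) (s (k) (k))) (m (s (k) (k))))) (r (r (q (t)))))  →  (h (h (h (h (k) (t)) (t)) (p (p (t) (k)) (m (s (k) (k))))) (r (r (q (t)))))
4. (h (h (h (h (k) (t)) (t)) (p (p (t) (k)) (m (s (k) (k))))) (r (r (q (t)))))  →  (h (h (h (h (k) (t)) (t)) (p (p (t) (k)) (m (k)))) (r (r (q (t)))))
normal form: (h (h (h (h (k) (t)) (t)) (p (p (t) (k)) (m (k)))) (r (r (q (t)))))

size = 17


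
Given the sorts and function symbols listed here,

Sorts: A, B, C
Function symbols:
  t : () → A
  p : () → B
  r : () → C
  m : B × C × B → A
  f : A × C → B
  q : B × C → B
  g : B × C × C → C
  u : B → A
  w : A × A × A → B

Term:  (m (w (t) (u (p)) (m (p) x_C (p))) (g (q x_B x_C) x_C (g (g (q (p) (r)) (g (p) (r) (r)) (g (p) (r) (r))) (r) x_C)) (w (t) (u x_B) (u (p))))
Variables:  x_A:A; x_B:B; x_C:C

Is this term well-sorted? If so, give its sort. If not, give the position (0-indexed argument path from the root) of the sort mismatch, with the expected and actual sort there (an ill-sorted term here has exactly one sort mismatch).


    (t) : A
      (p) : B
    (u (p)) : A
      (p) : B
      x_C : C
      (p) : B
    (m (p) x_C (p)) : A
  (w (t) (u (p)) (m (p) x_C (p))) : B
      x_B : B
      x_C : C
    (q x_B x_C) : B
    x_C : C
          (p) : B
          (r) : C
        (q (p) (r)) : B
          (p) : B
          (r) : C
          (r) : C
        (g (p) (r) (r)) : C
          (p) : B
          (r) : C
          (r) : C
        (g (p) (r) (r)) : C
      (g (q (p) (r)) (g (p) (r) (r)) (g (p) (r) (r))) : C
      (r) : C
      x_C : C
    (g (g (q (p) (r)) (g (p) (r) (r)) (g (p) (r) (r))) (r) x_C) : ✗ arg 0 at [1, 2, 0] has sort C, expected B
    (t) : A
      x_B : B
    (u x_B) : A
      (p) : B
    (u (p)) : A
  (w (t) (u x_B) (u (p))) : B

ill-sorted at position [1, 2, 0]: expected B, got C


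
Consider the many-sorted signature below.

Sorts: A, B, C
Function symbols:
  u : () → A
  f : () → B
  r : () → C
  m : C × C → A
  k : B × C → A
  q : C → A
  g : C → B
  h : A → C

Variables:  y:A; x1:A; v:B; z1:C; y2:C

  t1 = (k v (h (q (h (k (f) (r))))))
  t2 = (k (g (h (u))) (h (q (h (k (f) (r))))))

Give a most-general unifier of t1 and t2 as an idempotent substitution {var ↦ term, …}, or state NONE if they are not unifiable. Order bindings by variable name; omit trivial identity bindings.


{v ↦ (g (h (u)))}


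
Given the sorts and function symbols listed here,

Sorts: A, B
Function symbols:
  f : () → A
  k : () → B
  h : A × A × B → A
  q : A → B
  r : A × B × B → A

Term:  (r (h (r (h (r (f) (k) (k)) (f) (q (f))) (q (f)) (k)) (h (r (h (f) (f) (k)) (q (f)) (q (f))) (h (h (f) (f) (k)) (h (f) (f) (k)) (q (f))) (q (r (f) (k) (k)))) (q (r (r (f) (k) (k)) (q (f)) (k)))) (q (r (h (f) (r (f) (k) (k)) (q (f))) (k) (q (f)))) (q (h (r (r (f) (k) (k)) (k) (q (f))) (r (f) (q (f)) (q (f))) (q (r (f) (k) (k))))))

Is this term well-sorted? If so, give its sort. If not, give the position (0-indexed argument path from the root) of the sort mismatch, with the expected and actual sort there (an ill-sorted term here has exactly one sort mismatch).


          (f) : A
          (k) : B
          (k) : B
        (r (f) (k) (k)) : A
        (f) : A
          (f) : A
        (q (f)) : B
      (h (r (f) (k) (k)) (f) (q (f))) : A
        (f) : A
      (q (f)) : B
      (k) : B
    (r (h (r (f) (k) (k)) (f) (q (f))) (q (f)) (k)) : A
          (f) : A
          (f) : A
          (k) : B
        (h (f) (f) (k)) : A
          (f) : A
        (q (f)) : B
          (f) : A
        (q (f)) : B
      (r (h (f) (f) (k)) (q (f)) (q (f))) : A
          (f) : A
          (f) : A
          (k) : B
        (h (f) (f) (k)) : A
          (f) : A
          (f) : A
          (k) : B
        (h (f) (f) (k)) : A
          (f) : A
        (q (f)) : B
      (h (h (f) (f) (k)) (h (f) (f) (k)) (q (f))) : A
          (f) : A
          (k) : B
          (k) : B
        (r (f) (k) (k)) : A
      (q (r (f) (k) (k))) : B
    (h (r (h (f) (f) (k)) (q (f)) (q (f))) (h (h (f) (f) (k)) (h (f) (f) (k)) (q (f))) (q (r (f) (k) (k)))) : A
          (f) : A
          (k) : B
          (k) : B
        (r (f) (k) (k)) : A
          (f) : A
        (q (f)) : B
        (k) : B
      (r (r (f) (k) (k)) (q (f)) (k)) : A
    (q (r (r (f) (k) (k)) (q (f)) (k))) : B
  (h (r (h (r (f) (k) (k)) (f) (q (f))) (q (f)) (k)) (h (r (h (f) (f) (k)) (q (f)) (q (f))) (h (h (f) (f) (k)) (h (f) (f) (k)) (q (f))) (q (r (f) (k) (k)))) (q (r (r (f) (k) (k)) (q (f)) (k)))) : A
        (f) : A
          (f) : A
          (k) : B
          (k) : B
        (r (f) (k) (k)) : A
          (f) : A
        (q (f)) : B
      (h (f) (r (f) (k) (k)) (q (f))) : A
      (k) : B
        (f) : A
      (q (f)) : B
    (r (h (f) (r (f) (k) (k)) (q (f))) (k) (q (f))) : A
  (q (r (h (f) (r (f) (k) (k)) (q (f))) (k) (q (f)))) : B
          (f) : A
          (k) : B
          (k) : B
        (r (f) (k) (k)) : A
        (k) : B
          (f) : A
        (q (f)) : B
      (r (r (f) (k) (k)) (k) (q (f))) : A
        (f) : A
          (f) : A
        (q (f)) : B
          (f) : A
        (q (f)) : B
      (r (f) (q (f)) (q (f))) : A
          (f) : A
          (k) : B
          (k) : B
        (r (f) (k) (k)) : A
      (q (r (f) (k) (k))) : B
    (h (r (r (f) (k) (k)) (k) (q (f))) (r (f) (q (f)) (q (f))) (q (r (f) (k) (k)))) : A
  (q (h (r (r (f) (k) (k)) (k) (q (f))) (r (f) (q (f)) (q (f))) (q (r (f) (k) (k))))) : B
(r (h (r (h (r (f) (k) (k)) (f) (q (f))) (q (f)) (k)) (h (r (h (f) (f) (k)) (q (f)) (q (f))) (h (h (f) (f) (k)) (h (f) (f) (k)) (q (f))) (q (r (f) (k) (k)))) (q (r (r (f) (k) (k)) (q (f)) (k)))) (q (r (h (f) (r (f) (k) (k)) (q (f))) (k) (q (f)))) (q (h (r (r (f) (k) (k)) (k) (q (f))) (r (f) (q (f)) (q (f))) (q (r (f) (k) (k)))))) : A

well-sorted; sort = A


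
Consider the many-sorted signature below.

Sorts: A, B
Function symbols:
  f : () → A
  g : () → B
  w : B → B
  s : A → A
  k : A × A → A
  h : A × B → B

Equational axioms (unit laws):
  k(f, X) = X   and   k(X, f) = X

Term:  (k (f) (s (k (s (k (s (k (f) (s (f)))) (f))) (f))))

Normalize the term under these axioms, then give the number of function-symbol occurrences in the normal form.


size = 5

1. (k (f) (s (k (s (k (s (k (f) (s (f)))) (f))) (f))))  →  (s (k (s (k (s (k (f) (s (f)))) (f))) (f)))
2. (s (k (s (k (s (k (f) (s (f)))) (f))) (f)))  →  (s (s (k (s (k (f) (s (f)))) (f))))
3. (s (s (k (s (k (f) (s (f)))) (f))))  →  (s (s (s (k (f) (s (f))))))
4. (s (s (s (k (f) (s (f))))))  →  (s (s (s (s (f)))))
normal form: (s (s (s (s (f)))))


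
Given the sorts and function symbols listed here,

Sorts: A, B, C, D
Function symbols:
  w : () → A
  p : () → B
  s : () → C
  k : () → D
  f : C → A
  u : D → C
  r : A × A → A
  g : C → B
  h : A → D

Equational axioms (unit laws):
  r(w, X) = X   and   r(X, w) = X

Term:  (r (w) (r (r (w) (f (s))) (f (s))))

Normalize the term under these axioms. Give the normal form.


normal form = (r (f (s)) (f (s)))

1. (r (w) (r (r (w) (f (s))) (f (s))))  →  (r (r (w) (f (s))) (f (s)))
2. (r (r (w) (f (s))) (f (s)))  →  (r (f (s)) (f (s)))


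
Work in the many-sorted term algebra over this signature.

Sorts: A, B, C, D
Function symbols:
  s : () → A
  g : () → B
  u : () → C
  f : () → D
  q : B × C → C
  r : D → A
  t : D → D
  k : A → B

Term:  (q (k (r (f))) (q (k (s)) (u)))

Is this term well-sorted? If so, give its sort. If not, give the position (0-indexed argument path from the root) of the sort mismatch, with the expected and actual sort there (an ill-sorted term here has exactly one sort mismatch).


well-sorted; sort = C

      (f) : D
    (r (f)) : A
  (k (r (f))) : B
      (s) : A
    (k (s)) : B
    (u) : C
  (q (k (s)) (u)) : C
(q (k (r (f))) (q (k (s)) (u))) : C


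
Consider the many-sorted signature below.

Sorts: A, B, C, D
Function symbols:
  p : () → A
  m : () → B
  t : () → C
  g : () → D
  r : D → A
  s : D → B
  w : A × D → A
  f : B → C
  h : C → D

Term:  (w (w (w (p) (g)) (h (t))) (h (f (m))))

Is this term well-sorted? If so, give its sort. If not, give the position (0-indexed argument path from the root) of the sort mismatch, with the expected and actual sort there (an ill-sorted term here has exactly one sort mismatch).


well-sorted; sort = A

      (p) : A
      (g) : D
    (w (p) (g)) : A
      (t) : C
    (h (t)) : D
  (w (w (p) (g)) (h (t))) : A
      (m) : B
    (f (m)) : C
  (h (f (m))) : D
(w (w (w (p) (g)) (h (t))) (h (f (m)))) : A


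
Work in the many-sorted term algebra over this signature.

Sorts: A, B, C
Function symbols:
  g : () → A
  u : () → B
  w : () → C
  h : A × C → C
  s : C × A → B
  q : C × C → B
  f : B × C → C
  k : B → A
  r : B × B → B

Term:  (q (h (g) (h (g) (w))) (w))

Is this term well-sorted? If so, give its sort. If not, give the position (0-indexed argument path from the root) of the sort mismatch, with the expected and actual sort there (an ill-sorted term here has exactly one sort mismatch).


    (g) : A
      (g) : A
      (w) : C
    (h (g) (w)) : C
  (h (g) (h (g) (w))) : C
  (w) : C
(q (h (g) (h (g) (w))) (w)) : B

well-sorted; sort = B


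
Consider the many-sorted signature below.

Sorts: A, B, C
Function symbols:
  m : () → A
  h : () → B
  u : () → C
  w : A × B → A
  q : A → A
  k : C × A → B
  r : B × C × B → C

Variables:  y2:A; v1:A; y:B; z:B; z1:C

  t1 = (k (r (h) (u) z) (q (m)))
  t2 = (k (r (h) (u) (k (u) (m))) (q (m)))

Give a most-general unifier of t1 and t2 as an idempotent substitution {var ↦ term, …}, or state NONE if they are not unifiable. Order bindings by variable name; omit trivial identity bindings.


{z ↦ (k (u) (m))}


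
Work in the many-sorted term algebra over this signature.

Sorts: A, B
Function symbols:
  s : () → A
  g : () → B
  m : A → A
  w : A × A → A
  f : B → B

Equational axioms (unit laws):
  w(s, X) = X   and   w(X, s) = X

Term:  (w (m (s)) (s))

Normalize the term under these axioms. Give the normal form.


normal form = (m (s))

1. (w (m (s)) (s))  →  (m (s))


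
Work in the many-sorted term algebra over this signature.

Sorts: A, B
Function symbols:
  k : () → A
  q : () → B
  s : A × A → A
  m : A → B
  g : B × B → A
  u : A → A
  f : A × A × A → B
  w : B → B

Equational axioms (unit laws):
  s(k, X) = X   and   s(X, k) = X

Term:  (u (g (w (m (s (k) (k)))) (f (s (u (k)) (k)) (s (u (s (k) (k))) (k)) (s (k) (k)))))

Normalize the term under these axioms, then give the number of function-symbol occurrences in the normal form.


size = 11

1. (u (g (w (m (s (k) (k)))) (f (s (u (k)) (k)) (s (u (s (k) (k))) (k)) (s (k) (k)))))  →  (u (g (w (m (k))) (f (s (u (k)) (k)) (s (u (s (k) (k))) (k)) (s (k) (k)))))
2. (u (g (w (m (k))) (f (s (u (k)) (k)) (s (u (s (k) (k))) (k)) (s (k) (k)))))  →  (u (g (w (m (k))) (f (u (k)) (s (u (s (k) (k))) (k)) (s (k) (k)))))
3. (u (g (w (m (k))) (f (u (k)) (s (u (s (k) (k))) (k)) (s (k) (k)))))  →  (u (g (w (m (k))) (f (u (k)) (u (s (k) (k))) (s (k) (k)))))
4. (u (g (w (m (k))) (f (u (k)) (u (s (k) (k))) (s (k) (k)))))  →  (u (g (w (m (k))) (f (u (k)) (u (k)) (s (k) (k)))))
5. (u (g (w (m (k))) (f (u (k)) (u (k)) (s (k) (k)))))  →  (u (g (w (m (k))) (f (u (k)) (u (k)) (k))))
normal form: (u (g (w (m (k))) (f (u (k)) (u (k)) (k))))


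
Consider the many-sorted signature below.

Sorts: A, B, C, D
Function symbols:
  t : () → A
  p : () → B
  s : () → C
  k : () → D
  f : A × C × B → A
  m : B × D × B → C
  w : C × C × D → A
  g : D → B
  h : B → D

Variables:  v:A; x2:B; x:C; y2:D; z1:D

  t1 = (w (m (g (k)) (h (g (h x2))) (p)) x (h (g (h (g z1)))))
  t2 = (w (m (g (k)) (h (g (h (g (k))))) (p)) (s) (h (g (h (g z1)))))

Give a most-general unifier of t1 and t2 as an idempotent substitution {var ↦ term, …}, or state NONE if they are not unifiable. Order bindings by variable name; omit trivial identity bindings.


{x ↦ (s), x2 ↦ (g (k))}


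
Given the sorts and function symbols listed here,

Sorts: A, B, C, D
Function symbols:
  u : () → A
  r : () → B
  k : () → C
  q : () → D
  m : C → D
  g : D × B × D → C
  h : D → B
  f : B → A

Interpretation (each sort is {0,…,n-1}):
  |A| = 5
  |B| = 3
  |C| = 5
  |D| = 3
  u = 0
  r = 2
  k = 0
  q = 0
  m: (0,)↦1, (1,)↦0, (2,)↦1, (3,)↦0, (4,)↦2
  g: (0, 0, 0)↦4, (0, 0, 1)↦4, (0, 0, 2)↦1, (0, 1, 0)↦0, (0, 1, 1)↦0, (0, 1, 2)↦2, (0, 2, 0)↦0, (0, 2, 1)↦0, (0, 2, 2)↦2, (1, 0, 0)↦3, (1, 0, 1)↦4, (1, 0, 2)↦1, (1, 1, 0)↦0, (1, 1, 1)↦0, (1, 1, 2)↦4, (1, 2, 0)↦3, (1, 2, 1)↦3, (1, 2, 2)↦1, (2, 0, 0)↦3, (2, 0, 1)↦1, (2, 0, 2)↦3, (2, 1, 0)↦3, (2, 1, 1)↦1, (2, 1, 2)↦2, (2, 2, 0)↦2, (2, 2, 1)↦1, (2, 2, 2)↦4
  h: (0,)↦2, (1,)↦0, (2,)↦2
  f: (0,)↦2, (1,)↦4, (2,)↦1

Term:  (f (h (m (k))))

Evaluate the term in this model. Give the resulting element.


value = 2

  k = 0
  (m (k)) = m(0,) = 1
  (h (m (k))) = h(1,) = 0
  (f (h (m (k)))) = f(0,) = 2
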